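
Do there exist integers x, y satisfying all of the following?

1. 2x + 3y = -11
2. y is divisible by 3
Yes

Take x = 8, y = -9. Substituting into each constraint:
  (1) 2(8) + 3(-9) = -11 ✓
  (2) -9 = 3 × -3, remainder 0 ✓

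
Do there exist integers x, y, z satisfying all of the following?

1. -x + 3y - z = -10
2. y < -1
Yes

Take x = 0, y = -2, z = 4. Substituting into each constraint:
  (1) 0 + 3(-2) + (-4) = -10 ✓
  (2) -2 < -1 ✓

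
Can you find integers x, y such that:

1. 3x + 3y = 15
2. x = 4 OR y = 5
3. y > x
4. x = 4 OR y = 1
No

A contradictory subset is {3x + 3y = 15, y > x, x = 4 OR y = 1}. No integer assignment can satisfy these jointly:

  - 3x + 3y = 15: is a linear equation tying the variables together
  - y > x: bounds one variable relative to another variable
  - x = 4 OR y = 1: forces a choice: either x = 4 or y = 1

Split on the disjunction (x = 4 OR y = 1):
  • If x = 4: the equation forces y = 1, giving (x, y) = (4, 1), which violates y > x.
  • If y = 1: the equation forces x = 4, giving (y, x) = (1, 4), which violates y > x.
Both branches are infeasible, so the system has no integer solution.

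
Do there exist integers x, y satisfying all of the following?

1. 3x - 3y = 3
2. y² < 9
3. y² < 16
Yes

Take x = 1, y = 0. Substituting into each constraint:
  (1) 3(1) - 3(0) = 3 ✓
  (2) y² = (0)² = 0, and 0 < 9 ✓
  (3) y² = (0)² = 0, and 0 < 16 ✓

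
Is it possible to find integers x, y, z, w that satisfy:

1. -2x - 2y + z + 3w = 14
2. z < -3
Yes

Take x = 0, y = -9, z = -4, w = 0. Substituting into each constraint:
  (1) -2(0) - 2(-9) + (-4) + 3(0) = 14 ✓
  (2) -4 < -3 ✓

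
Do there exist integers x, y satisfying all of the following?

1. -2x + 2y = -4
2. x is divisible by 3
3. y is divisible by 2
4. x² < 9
Yes

Take x = 0, y = -2. Substituting into each constraint:
  (1) -2(0) + 2(-2) = -4 ✓
  (2) 0 = 3 × 0, remainder 0 ✓
  (3) -2 = 2 × -1, remainder 0 ✓
  (4) x² = (0)² = 0, and 0 < 9 ✓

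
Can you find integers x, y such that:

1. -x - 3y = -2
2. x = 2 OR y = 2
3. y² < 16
Yes

Take x = 2, y = 0. Substituting into each constraint:
  (1) (-2) - 3(0) = -2 ✓
  (2) x = 2, target 2 ✓ (first branch holds)
  (3) y² = (0)² = 0, and 0 < 16 ✓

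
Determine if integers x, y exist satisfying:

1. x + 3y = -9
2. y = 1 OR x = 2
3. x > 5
No

The full constraint system is jointly infeasible over the integers. Each constraint and what it forces:

  - x + 3y = -9: is a linear equation tying the variables together
  - y = 1 OR x = 2: forces a choice: either y = 1 or x = 2
  - x > 5: bounds one variable relative to a constant

Split on the disjunction (y = 1 OR x = 2):
  • If y = 1: the equation forces x = -12, which contradicts the bound x ≥ 6.
  • If x = 2: this contradicts the bound x ≥ 6.
Both branches are infeasible, so the system has no integer solution.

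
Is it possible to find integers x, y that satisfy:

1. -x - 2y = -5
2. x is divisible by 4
No

The full constraint system is jointly infeasible over the integers. Each constraint and what it forces:

  - -x - 2y = -5: is a linear equation tying the variables together
  - x is divisible by 4: restricts x to multiples of 4

Modular obstruction: writing x = 4x', every remaining term of the linear equation is divisible by 2, so the left side is ≡ 0 (mod 2); but the right side -5 ≡ 1 (mod 2). No integers can satisfy it.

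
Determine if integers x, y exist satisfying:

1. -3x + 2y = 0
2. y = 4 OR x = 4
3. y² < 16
No

The full constraint system is jointly infeasible over the integers. Each constraint and what it forces:

  - -3x + 2y = 0: is a linear equation tying the variables together
  - y = 4 OR x = 4: forces a choice: either y = 4 or x = 4
  - y² < 16: restricts y to |y| ≤ 3

Split on the disjunction (y = 4 OR x = 4):
  • If y = 4: this contradicts y² < 16, which requires |y| ≤ 3.
  • If x = 4: the equation forces y = 6, but y² < 16 requires |y| ≤ 3.
Both branches are infeasible, so the system has no integer solution.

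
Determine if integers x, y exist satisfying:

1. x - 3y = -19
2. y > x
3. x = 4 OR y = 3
Yes

Take x = -10, y = 3. Substituting into each constraint:
  (1) (-10) - 3(3) = -19 ✓
  (2) 3 > -10 ✓
  (3) y = 3, target 3 ✓ (second branch holds)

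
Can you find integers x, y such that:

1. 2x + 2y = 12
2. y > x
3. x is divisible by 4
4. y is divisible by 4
No

A contradictory subset is {2x + 2y = 12, x is divisible by 4, y is divisible by 4}. No integer assignment can satisfy these jointly:

  - 2x + 2y = 12: is a linear equation tying the variables together
  - x is divisible by 4: restricts x to multiples of 4
  - y is divisible by 4: restricts y to multiples of 4

Modular obstruction: writing x = 4x' and writing y = 4y', every remaining term of the linear equation is divisible by 8, so the left side is ≡ 0 (mod 8); but the right side 12 ≡ 4 (mod 8). No integers can satisfy it.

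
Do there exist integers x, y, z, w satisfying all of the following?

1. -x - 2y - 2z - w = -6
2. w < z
Yes

Take x = 0, y = 2, z = 1, w = 0. Substituting into each constraint:
  (1) 0 - 2(2) - 2(1) + 0 = -6 ✓
  (2) 0 < 1 ✓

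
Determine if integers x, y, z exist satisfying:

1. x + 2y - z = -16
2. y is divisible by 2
Yes

Take x = 0, y = 0, z = 16. Substituting into each constraint:
  (1) 0 + 2(0) + (-16) = -16 ✓
  (2) 0 = 2 × 0, remainder 0 ✓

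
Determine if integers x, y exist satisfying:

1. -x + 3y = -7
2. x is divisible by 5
Yes

Take x = 10, y = 1. Substituting into each constraint:
  (1) (-10) + 3(1) = -7 ✓
  (2) 10 = 5 × 2, remainder 0 ✓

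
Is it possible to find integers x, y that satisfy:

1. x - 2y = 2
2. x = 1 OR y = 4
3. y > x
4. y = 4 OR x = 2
No

A contradictory subset is {x - 2y = 2, y > x, y = 4 OR x = 2}. No integer assignment can satisfy these jointly:

  - x - 2y = 2: is a linear equation tying the variables together
  - y > x: bounds one variable relative to another variable
  - y = 4 OR x = 2: forces a choice: either y = 4 or x = 2

Split on the disjunction (y = 4 OR x = 2):
  • If y = 4: the equation forces x = 10, giving (y, x) = (4, 10), which violates y > x.
  • If x = 2: the equation forces y = 0, giving (x, y) = (2, 0), which violates y > x.
Both branches are infeasible, so the system has no integer solution.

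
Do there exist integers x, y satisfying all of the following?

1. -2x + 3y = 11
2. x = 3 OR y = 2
No

The full constraint system is jointly infeasible over the integers. Each constraint and what it forces:

  - -2x + 3y = 11: is a linear equation tying the variables together
  - x = 3 OR y = 2: forces a choice: either x = 3 or y = 2

Split on the disjunction (x = 3 OR y = 2):
  • If x = 3: with x = 3, every remaining term of the linear equation is divisible by 3, so the left side is ≡ 0 (mod 3); but the right side 17 ≡ 2 (mod 3). No integers can satisfy it.
  • If y = 2: with y = 2, every remaining term of the linear equation is divisible by 2, so the left side is ≡ 0 (mod 2); but the right side 5 ≡ 1 (mod 2). No integers can satisfy it.
Both branches are infeasible, so the system has no integer solution.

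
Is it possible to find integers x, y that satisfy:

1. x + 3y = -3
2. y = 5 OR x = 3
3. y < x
Yes

Take x = 3, y = -2. Substituting into each constraint:
  (1) 3 + 3(-2) = -3 ✓
  (2) x = 3, target 3 ✓ (second branch holds)
  (3) -2 < 3 ✓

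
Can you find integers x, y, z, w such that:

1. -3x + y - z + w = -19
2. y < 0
Yes

Take x = 6, y = -1, z = 0, w = 0. Substituting into each constraint:
  (1) -3(6) + (-1) + 0 + 0 = -19 ✓
  (2) -1 < 0 ✓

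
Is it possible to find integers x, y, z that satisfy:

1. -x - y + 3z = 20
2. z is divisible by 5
Yes

Take x = -20, y = 0, z = 0. Substituting into each constraint:
  (1) 20 + 0 + 3(0) = 20 ✓
  (2) 0 = 5 × 0, remainder 0 ✓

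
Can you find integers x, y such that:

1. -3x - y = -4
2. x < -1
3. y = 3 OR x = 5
No

The full constraint system is jointly infeasible over the integers. Each constraint and what it forces:

  - -3x - y = -4: is a linear equation tying the variables together
  - x < -1: bounds one variable relative to a constant
  - y = 3 OR x = 5: forces a choice: either y = 3 or x = 5

Split on the disjunction (y = 3 OR x = 5):
  • If y = 3: with y = 3, every remaining term of the linear equation is divisible by 3, so the left side is ≡ 0 (mod 3); but the right side -1 ≡ 2 (mod 3). No integers can satisfy it.
  • If x = 5: this contradicts the bound x ≤ -2.
Both branches are infeasible, so the system has no integer solution.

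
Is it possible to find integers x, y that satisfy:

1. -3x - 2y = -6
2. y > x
Yes

Take x = 0, y = 3. Substituting into each constraint:
  (1) -3(0) - 2(3) = -6 ✓
  (2) 3 > 0 ✓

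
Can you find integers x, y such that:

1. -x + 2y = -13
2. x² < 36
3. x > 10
No

A contradictory subset is {x² < 36, x > 10}. No integer assignment can satisfy these jointly:

  - x² < 36: restricts x to |x| ≤ 5
  - x > 10: bounds one variable relative to a constant

Direct contradiction: the bounds on x require x ≥ 11 and x ≤ 5 simultaneously, which is empty.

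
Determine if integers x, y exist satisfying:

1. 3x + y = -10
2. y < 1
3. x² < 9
Yes

Take x = 0, y = -10. Substituting into each constraint:
  (1) 3(0) + (-10) = -10 ✓
  (2) -10 < 1 ✓
  (3) x² = (0)² = 0, and 0 < 9 ✓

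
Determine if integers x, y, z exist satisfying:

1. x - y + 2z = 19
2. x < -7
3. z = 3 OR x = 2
Yes

Take x = -8, y = -21, z = 3. Substituting into each constraint:
  (1) (-8) + 21 + 2(3) = 19 ✓
  (2) -8 < -7 ✓
  (3) z = 3, target 3 ✓ (first branch holds)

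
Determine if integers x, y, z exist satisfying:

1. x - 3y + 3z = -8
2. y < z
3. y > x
Yes

Take x = -11, y = -1, z = 0. Substituting into each constraint:
  (1) (-11) - 3(-1) + 3(0) = -8 ✓
  (2) -1 < 0 ✓
  (3) -1 > -11 ✓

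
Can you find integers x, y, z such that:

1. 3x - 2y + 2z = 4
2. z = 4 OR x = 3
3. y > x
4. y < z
Yes

Take x = 0, y = 2, z = 4. Substituting into each constraint:
  (1) 3(0) - 2(2) + 2(4) = 4 ✓
  (2) z = 4, target 4 ✓ (first branch holds)
  (3) 2 > 0 ✓
  (4) 2 < 4 ✓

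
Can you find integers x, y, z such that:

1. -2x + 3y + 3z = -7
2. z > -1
Yes

Take x = 2, y = -1, z = 0. Substituting into each constraint:
  (1) -2(2) + 3(-1) + 3(0) = -7 ✓
  (2) 0 > -1 ✓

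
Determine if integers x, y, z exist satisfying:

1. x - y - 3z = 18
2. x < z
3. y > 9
Yes

Take x = -16, y = 11, z = -15. Substituting into each constraint:
  (1) (-16) + (-11) - 3(-15) = 18 ✓
  (2) -16 < -15 ✓
  (3) 11 > 9 ✓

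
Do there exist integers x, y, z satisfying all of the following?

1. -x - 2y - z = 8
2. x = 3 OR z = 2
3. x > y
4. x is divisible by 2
Yes

Take x = 4, y = -7, z = 2. Substituting into each constraint:
  (1) (-4) - 2(-7) + (-2) = 8 ✓
  (2) z = 2, target 2 ✓ (second branch holds)
  (3) 4 > -7 ✓
  (4) 4 = 2 × 2, remainder 0 ✓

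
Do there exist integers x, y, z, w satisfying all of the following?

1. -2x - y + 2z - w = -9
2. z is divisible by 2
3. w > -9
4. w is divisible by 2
Yes

Take x = 4, y = 1, z = 0, w = 0. Substituting into each constraint:
  (1) -2(4) + (-1) + 2(0) + 0 = -9 ✓
  (2) 0 = 2 × 0, remainder 0 ✓
  (3) 0 > -9 ✓
  (4) 0 = 2 × 0, remainder 0 ✓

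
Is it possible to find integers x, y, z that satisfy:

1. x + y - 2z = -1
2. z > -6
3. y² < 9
Yes

Take x = 0, y = 1, z = 1. Substituting into each constraint:
  (1) 0 + 1 - 2(1) = -1 ✓
  (2) 1 > -6 ✓
  (3) y² = (1)² = 1, and 1 < 9 ✓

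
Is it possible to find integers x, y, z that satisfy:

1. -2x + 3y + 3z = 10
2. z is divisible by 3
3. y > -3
Yes

Take x = 1, y = 4, z = 0. Substituting into each constraint:
  (1) -2(1) + 3(4) + 3(0) = 10 ✓
  (2) 0 = 3 × 0, remainder 0 ✓
  (3) 4 > -3 ✓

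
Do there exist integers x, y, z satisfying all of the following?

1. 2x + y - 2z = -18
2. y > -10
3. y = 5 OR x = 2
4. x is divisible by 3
No

A contradictory subset is {2x + y - 2z = -18, y = 5 OR x = 2, x is divisible by 3}. No integer assignment can satisfy these jointly:

  - 2x + y - 2z = -18: is a linear equation tying the variables together
  - y = 5 OR x = 2: forces a choice: either y = 5 or x = 2
  - x is divisible by 3: restricts x to multiples of 3

Split on the disjunction (y = 5 OR x = 2):
  • If y = 5: with y = 5, writing x = 3x', every remaining term of the linear equation is divisible by 2, so the left side is ≡ 0 (mod 2); but the right side -23 ≡ 1 (mod 2). No integers can satisfy it.
  • If x = 2: this contradicts the divisibility constraint — 2 is not a multiple of 3.
Both branches are infeasible, so the system has no integer solution.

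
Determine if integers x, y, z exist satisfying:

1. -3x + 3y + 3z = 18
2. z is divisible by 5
Yes

Take x = 0, y = 6, z = 0. Substituting into each constraint:
  (1) -3(0) + 3(6) + 3(0) = 18 ✓
  (2) 0 = 5 × 0, remainder 0 ✓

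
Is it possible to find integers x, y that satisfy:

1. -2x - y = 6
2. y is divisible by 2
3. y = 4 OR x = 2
Yes

Take x = -5, y = 4. Substituting into each constraint:
  (1) -2(-5) + (-4) = 6 ✓
  (2) 4 = 2 × 2, remainder 0 ✓
  (3) y = 4, target 4 ✓ (first branch holds)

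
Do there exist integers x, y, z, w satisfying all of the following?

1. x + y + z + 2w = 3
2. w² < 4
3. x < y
Yes

Take x = 0, y = 1, z = 2, w = 0. Substituting into each constraint:
  (1) 0 + 1 + 2 + 2(0) = 3 ✓
  (2) w² = (0)² = 0, and 0 < 4 ✓
  (3) 0 < 1 ✓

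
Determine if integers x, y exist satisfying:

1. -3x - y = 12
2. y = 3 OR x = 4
Yes

Take x = 4, y = -24. Substituting into each constraint:
  (1) -3(4) + 24 = 12 ✓
  (2) x = 4, target 4 ✓ (second branch holds)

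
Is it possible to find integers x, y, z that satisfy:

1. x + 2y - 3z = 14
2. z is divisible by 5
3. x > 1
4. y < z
Yes

Take x = 16, y = -1, z = 0. Substituting into each constraint:
  (1) 16 + 2(-1) - 3(0) = 14 ✓
  (2) 0 = 5 × 0, remainder 0 ✓
  (3) 16 > 1 ✓
  (4) -1 < 0 ✓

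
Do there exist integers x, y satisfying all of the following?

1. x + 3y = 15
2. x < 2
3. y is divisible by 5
Yes

Take x = 0, y = 5. Substituting into each constraint:
  (1) 0 + 3(5) = 15 ✓
  (2) 0 < 2 ✓
  (3) 5 = 5 × 1, remainder 0 ✓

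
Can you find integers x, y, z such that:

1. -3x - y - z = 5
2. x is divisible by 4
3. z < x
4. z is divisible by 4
Yes

Take x = 4, y = -17, z = 0. Substituting into each constraint:
  (1) -3(4) + 17 + 0 = 5 ✓
  (2) 4 = 4 × 1, remainder 0 ✓
  (3) 0 < 4 ✓
  (4) 0 = 4 × 0, remainder 0 ✓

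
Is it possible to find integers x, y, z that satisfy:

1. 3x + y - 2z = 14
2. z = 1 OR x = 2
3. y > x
Yes

Take x = 3, y = 7, z = 1. Substituting into each constraint:
  (1) 3(3) + 7 - 2(1) = 14 ✓
  (2) z = 1, target 1 ✓ (first branch holds)
  (3) 7 > 3 ✓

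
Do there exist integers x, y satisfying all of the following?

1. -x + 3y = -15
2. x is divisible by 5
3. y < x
Yes

Take x = 0, y = -5. Substituting into each constraint:
  (1) 0 + 3(-5) = -15 ✓
  (2) 0 = 5 × 0, remainder 0 ✓
  (3) -5 < 0 ✓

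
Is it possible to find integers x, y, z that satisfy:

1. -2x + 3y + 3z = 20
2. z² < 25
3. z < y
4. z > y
No

A contradictory subset is {z < y, z > y}. No integer assignment can satisfy these jointly:

  - z < y: bounds one variable relative to another variable
  - z > y: bounds one variable relative to another variable

Direct contradiction: y > z and z > y cannot both hold.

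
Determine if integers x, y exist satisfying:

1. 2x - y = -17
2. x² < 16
Yes

Take x = 0, y = 17. Substituting into each constraint:
  (1) 2(0) + (-17) = -17 ✓
  (2) x² = (0)² = 0, and 0 < 16 ✓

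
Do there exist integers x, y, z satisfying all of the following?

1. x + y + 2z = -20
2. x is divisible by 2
Yes

Take x = 0, y = -20, z = 0. Substituting into each constraint:
  (1) 0 + (-20) + 2(0) = -20 ✓
  (2) 0 = 2 × 0, remainder 0 ✓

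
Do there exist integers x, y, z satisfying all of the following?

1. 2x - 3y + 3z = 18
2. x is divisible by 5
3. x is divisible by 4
Yes

Take x = 0, y = 0, z = 6. Substituting into each constraint:
  (1) 2(0) - 3(0) + 3(6) = 18 ✓
  (2) 0 = 5 × 0, remainder 0 ✓
  (3) 0 = 4 × 0, remainder 0 ✓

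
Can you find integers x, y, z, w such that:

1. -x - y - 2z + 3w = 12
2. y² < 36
Yes

Take x = 0, y = 0, z = 0, w = 4. Substituting into each constraint:
  (1) 0 + 0 - 2(0) + 3(4) = 12 ✓
  (2) y² = (0)² = 0, and 0 < 36 ✓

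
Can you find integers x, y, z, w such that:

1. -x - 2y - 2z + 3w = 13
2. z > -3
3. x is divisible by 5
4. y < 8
Yes

Take x = 0, y = 1, z = 0, w = 5. Substituting into each constraint:
  (1) 0 - 2(1) - 2(0) + 3(5) = 13 ✓
  (2) 0 > -3 ✓
  (3) 0 = 5 × 0, remainder 0 ✓
  (4) 1 < 8 ✓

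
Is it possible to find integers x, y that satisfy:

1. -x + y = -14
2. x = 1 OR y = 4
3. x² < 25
Yes

Take x = 1, y = -13. Substituting into each constraint:
  (1) (-1) + (-13) = -14 ✓
  (2) x = 1, target 1 ✓ (first branch holds)
  (3) x² = (1)² = 1, and 1 < 25 ✓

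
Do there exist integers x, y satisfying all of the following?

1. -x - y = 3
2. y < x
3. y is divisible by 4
Yes

Take x = 1, y = -4. Substituting into each constraint:
  (1) (-1) + 4 = 3 ✓
  (2) -4 < 1 ✓
  (3) -4 = 4 × -1, remainder 0 ✓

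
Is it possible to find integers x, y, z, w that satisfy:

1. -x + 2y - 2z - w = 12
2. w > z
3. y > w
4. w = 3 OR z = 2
Yes

Take x = -9, y = 4, z = 1, w = 3. Substituting into each constraint:
  (1) 9 + 2(4) - 2(1) + (-3) = 12 ✓
  (2) 3 > 1 ✓
  (3) 4 > 3 ✓
  (4) w = 3, target 3 ✓ (first branch holds)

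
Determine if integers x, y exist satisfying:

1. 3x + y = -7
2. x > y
Yes

Take x = -1, y = -4. Substituting into each constraint:
  (1) 3(-1) + (-4) = -7 ✓
  (2) -1 > -4 ✓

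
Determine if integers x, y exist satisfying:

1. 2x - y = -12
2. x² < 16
Yes

Take x = 0, y = 12. Substituting into each constraint:
  (1) 2(0) + (-12) = -12 ✓
  (2) x² = (0)² = 0, and 0 < 16 ✓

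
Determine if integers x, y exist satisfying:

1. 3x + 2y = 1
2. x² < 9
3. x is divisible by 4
No

A contradictory subset is {3x + 2y = 1, x is divisible by 4}. No integer assignment can satisfy these jointly:

  - 3x + 2y = 1: is a linear equation tying the variables together
  - x is divisible by 4: restricts x to multiples of 4

Modular obstruction: writing x = 4x', every remaining term of the linear equation is divisible by 2, so the left side is ≡ 0 (mod 2); but the right side 1 ≡ 1 (mod 2). No integers can satisfy it.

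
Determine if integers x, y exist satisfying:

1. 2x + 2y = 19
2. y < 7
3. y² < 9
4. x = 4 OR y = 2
No

Even the single constraint (2x + 2y = 19) is infeasible over the integers.

  - 2x + 2y = 19: every term on the left is divisible by 2, so the LHS ≡ 0 (mod 2), but the RHS 19 is not — no integer solution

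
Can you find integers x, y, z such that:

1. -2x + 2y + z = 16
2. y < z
Yes

Take x = -6, y = 1, z = 2. Substituting into each constraint:
  (1) -2(-6) + 2(1) + 2 = 16 ✓
  (2) 1 < 2 ✓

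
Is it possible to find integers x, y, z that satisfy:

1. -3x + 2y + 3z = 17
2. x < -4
Yes

Take x = -5, y = 1, z = 0. Substituting into each constraint:
  (1) -3(-5) + 2(1) + 3(0) = 17 ✓
  (2) -5 < -4 ✓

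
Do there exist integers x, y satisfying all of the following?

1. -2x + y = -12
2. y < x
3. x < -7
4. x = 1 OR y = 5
No

A contradictory subset is {-2x + y = -12, x < -7, x = 1 OR y = 5}. No integer assignment can satisfy these jointly:

  - -2x + y = -12: is a linear equation tying the variables together
  - x < -7: bounds one variable relative to a constant
  - x = 1 OR y = 5: forces a choice: either x = 1 or y = 5

Split on the disjunction (x = 1 OR y = 5):
  • If x = 1: this contradicts the bound x ≤ -8.
  • If y = 5: with y = 5, every remaining term of the linear equation is divisible by 2, so the left side is ≡ 0 (mod 2); but the right side -17 ≡ 1 (mod 2). No integers can satisfy it.
Both branches are infeasible, so the system has no integer solution.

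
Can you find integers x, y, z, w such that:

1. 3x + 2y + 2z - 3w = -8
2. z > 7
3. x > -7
Yes

Take x = 0, y = -12, z = 8, w = 0. Substituting into each constraint:
  (1) 3(0) + 2(-12) + 2(8) - 3(0) = -8 ✓
  (2) 8 > 7 ✓
  (3) 0 > -7 ✓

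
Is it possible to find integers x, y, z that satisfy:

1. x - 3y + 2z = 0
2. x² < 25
Yes

Take x = 0, y = 0, z = 0. Substituting into each constraint:
  (1) 0 - 3(0) + 2(0) = 0 ✓
  (2) x² = (0)² = 0, and 0 < 25 ✓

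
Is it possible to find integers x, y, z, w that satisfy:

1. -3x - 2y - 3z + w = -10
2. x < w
Yes

Take x = 0, y = 4, z = 1, w = 1. Substituting into each constraint:
  (1) -3(0) - 2(4) - 3(1) + 1 = -10 ✓
  (2) 0 < 1 ✓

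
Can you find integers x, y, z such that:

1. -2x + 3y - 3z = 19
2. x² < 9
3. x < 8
Yes

Take x = 1, y = 0, z = -7. Substituting into each constraint:
  (1) -2(1) + 3(0) - 3(-7) = 19 ✓
  (2) x² = (1)² = 1, and 1 < 9 ✓
  (3) 1 < 8 ✓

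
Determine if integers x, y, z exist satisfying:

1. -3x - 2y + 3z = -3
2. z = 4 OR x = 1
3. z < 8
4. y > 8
Yes

Take x = 1, y = 9, z = 6. Substituting into each constraint:
  (1) -3(1) - 2(9) + 3(6) = -3 ✓
  (2) x = 1, target 1 ✓ (second branch holds)
  (3) 6 < 8 ✓
  (4) 9 > 8 ✓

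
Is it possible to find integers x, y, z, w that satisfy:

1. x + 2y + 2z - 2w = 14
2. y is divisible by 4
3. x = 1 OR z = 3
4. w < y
Yes

Take x = 6, y = 0, z = 3, w = -1. Substituting into each constraint:
  (1) 6 + 2(0) + 2(3) - 2(-1) = 14 ✓
  (2) 0 = 4 × 0, remainder 0 ✓
  (3) z = 3, target 3 ✓ (second branch holds)
  (4) -1 < 0 ✓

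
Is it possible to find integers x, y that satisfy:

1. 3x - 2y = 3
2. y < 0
Yes

Take x = -1, y = -3. Substituting into each constraint:
  (1) 3(-1) - 2(-3) = 3 ✓
  (2) -3 < 0 ✓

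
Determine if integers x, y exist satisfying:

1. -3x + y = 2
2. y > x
Yes

Take x = 0, y = 2. Substituting into each constraint:
  (1) -3(0) + 2 = 2 ✓
  (2) 2 > 0 ✓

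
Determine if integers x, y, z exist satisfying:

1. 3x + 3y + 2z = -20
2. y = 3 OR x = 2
Yes

Take x = 2, y = -10, z = 2. Substituting into each constraint:
  (1) 3(2) + 3(-10) + 2(2) = -20 ✓
  (2) x = 2, target 2 ✓ (second branch holds)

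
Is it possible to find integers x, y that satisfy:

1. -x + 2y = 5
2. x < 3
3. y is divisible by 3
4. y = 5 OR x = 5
No

A contradictory subset is {-x + 2y = 5, x < 3, y = 5 OR x = 5}. No integer assignment can satisfy these jointly:

  - -x + 2y = 5: is a linear equation tying the variables together
  - x < 3: bounds one variable relative to a constant
  - y = 5 OR x = 5: forces a choice: either y = 5 or x = 5

Split on the disjunction (y = 5 OR x = 5):
  • If y = 5: the equation forces x = 5, which contradicts the bound x ≤ 2.
  • If x = 5: this contradicts the bound x ≤ 2.
Both branches are infeasible, so the system has no integer solution.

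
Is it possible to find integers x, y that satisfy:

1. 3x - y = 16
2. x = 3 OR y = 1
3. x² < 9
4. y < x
No

A contradictory subset is {3x - y = 16, x = 3 OR y = 1, x² < 9}. No integer assignment can satisfy these jointly:

  - 3x - y = 16: is a linear equation tying the variables together
  - x = 3 OR y = 1: forces a choice: either x = 3 or y = 1
  - x² < 9: restricts x to |x| ≤ 2

Split on the disjunction (x = 3 OR y = 1):
  • If x = 3: this contradicts x² < 9, which requires |x| ≤ 2.
  • If y = 1: with y = 1, every remaining term of the linear equation is divisible by 3, so the left side is ≡ 0 (mod 3); but the right side 17 ≡ 2 (mod 3). No integers can satisfy it.
Both branches are infeasible, so the system has no integer solution.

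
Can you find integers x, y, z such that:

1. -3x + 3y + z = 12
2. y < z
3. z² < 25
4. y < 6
Yes

Take x = -1, y = 2, z = 3. Substituting into each constraint:
  (1) -3(-1) + 3(2) + 3 = 12 ✓
  (2) 2 < 3 ✓
  (3) z² = (3)² = 9, and 9 < 25 ✓
  (4) 2 < 6 ✓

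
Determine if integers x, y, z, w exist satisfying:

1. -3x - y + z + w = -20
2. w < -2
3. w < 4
Yes

Take x = 0, y = 0, z = 0, w = -20. Substituting into each constraint:
  (1) -3(0) + 0 + 0 + (-20) = -20 ✓
  (2) -20 < -2 ✓
  (3) -20 < 4 ✓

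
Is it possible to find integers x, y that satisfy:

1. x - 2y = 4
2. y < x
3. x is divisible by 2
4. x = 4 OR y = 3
Yes

Take x = 4, y = 0. Substituting into each constraint:
  (1) 4 - 2(0) = 4 ✓
  (2) 0 < 4 ✓
  (3) 4 = 2 × 2, remainder 0 ✓
  (4) x = 4, target 4 ✓ (first branch holds)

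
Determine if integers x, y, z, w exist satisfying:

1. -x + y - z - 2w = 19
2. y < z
Yes

Take x = 0, y = -1, z = 0, w = -10. Substituting into each constraint:
  (1) 0 + (-1) + 0 - 2(-10) = 19 ✓
  (2) -1 < 0 ✓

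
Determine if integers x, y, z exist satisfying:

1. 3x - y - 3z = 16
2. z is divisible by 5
Yes

Take x = 0, y = -16, z = 0. Substituting into each constraint:
  (1) 3(0) + 16 - 3(0) = 16 ✓
  (2) 0 = 5 × 0, remainder 0 ✓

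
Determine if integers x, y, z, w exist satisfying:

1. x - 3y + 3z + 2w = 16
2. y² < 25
Yes

Take x = 0, y = 0, z = 4, w = 2. Substituting into each constraint:
  (1) 0 - 3(0) + 3(4) + 2(2) = 16 ✓
  (2) y² = (0)² = 0, and 0 < 25 ✓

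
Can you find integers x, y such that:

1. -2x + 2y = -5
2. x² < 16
No

Even the single constraint (-2x + 2y = -5) is infeasible over the integers.

  - -2x + 2y = -5: every term on the left is divisible by 2, so the LHS ≡ 0 (mod 2), but the RHS -5 is not — no integer solution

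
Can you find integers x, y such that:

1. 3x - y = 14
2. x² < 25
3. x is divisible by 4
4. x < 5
Yes

Take x = 0, y = -14. Substituting into each constraint:
  (1) 3(0) + 14 = 14 ✓
  (2) x² = (0)² = 0, and 0 < 25 ✓
  (3) 0 = 4 × 0, remainder 0 ✓
  (4) 0 < 5 ✓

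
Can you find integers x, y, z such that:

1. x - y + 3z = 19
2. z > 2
Yes

Take x = 0, y = 2, z = 7. Substituting into each constraint:
  (1) 0 + (-2) + 3(7) = 19 ✓
  (2) 7 > 2 ✓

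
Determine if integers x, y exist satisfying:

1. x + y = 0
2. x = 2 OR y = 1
Yes

Take x = -1, y = 1. Substituting into each constraint:
  (1) (-1) + 1 = 0 ✓
  (2) y = 1, target 1 ✓ (second branch holds)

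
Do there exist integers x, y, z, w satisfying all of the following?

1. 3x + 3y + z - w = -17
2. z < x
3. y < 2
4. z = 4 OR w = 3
Yes

Take x = 5, y = -12, z = 4, w = 0. Substituting into each constraint:
  (1) 3(5) + 3(-12) + 4 + 0 = -17 ✓
  (2) 4 < 5 ✓
  (3) -12 < 2 ✓
  (4) z = 4, target 4 ✓ (first branch holds)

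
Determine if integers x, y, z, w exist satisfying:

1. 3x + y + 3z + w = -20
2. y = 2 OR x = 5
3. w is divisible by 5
Yes

Take x = 5, y = -35, z = 0, w = 0. Substituting into each constraint:
  (1) 3(5) + (-35) + 3(0) + 0 = -20 ✓
  (2) x = 5, target 5 ✓ (second branch holds)
  (3) 0 = 5 × 0, remainder 0 ✓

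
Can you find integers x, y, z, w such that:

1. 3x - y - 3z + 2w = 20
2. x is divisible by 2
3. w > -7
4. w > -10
Yes

Take x = 0, y = -20, z = 0, w = 0. Substituting into each constraint:
  (1) 3(0) + 20 - 3(0) + 2(0) = 20 ✓
  (2) 0 = 2 × 0, remainder 0 ✓
  (3) 0 > -7 ✓
  (4) 0 > -10 ✓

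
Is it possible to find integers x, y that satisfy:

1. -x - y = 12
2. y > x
Yes

Take x = -7, y = -5. Substituting into each constraint:
  (1) 7 + 5 = 12 ✓
  (2) -5 > -7 ✓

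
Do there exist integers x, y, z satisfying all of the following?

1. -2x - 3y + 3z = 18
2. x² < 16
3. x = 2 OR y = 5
Yes

Take x = 3, y = 5, z = 13. Substituting into each constraint:
  (1) -2(3) - 3(5) + 3(13) = 18 ✓
  (2) x² = (3)² = 9, and 9 < 16 ✓
  (3) y = 5, target 5 ✓ (second branch holds)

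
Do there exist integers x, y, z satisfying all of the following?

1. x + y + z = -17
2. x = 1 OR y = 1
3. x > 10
Yes

Take x = 11, y = 1, z = -29. Substituting into each constraint:
  (1) 11 + 1 + (-29) = -17 ✓
  (2) y = 1, target 1 ✓ (second branch holds)
  (3) 11 > 10 ✓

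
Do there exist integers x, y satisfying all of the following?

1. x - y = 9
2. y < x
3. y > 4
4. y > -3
Yes

Take x = 14, y = 5. Substituting into each constraint:
  (1) 14 + (-5) = 9 ✓
  (2) 5 < 14 ✓
  (3) 5 > 4 ✓
  (4) 5 > -3 ✓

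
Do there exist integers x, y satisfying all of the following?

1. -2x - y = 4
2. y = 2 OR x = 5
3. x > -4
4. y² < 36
Yes

Take x = -3, y = 2. Substituting into each constraint:
  (1) -2(-3) + (-2) = 4 ✓
  (2) y = 2, target 2 ✓ (first branch holds)
  (3) -3 > -4 ✓
  (4) y² = (2)² = 4, and 4 < 36 ✓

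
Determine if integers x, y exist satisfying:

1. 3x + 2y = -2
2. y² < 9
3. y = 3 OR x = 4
No

The full constraint system is jointly infeasible over the integers. Each constraint and what it forces:

  - 3x + 2y = -2: is a linear equation tying the variables together
  - y² < 9: restricts y to |y| ≤ 2
  - y = 3 OR x = 4: forces a choice: either y = 3 or x = 4

Split on the disjunction (y = 3 OR x = 4):
  • If y = 3: this contradicts y² < 9, which requires |y| ≤ 2.
  • If x = 4: the equation forces y = -7, but y² < 9 requires |y| ≤ 2.
Both branches are infeasible, so the system has no integer solution.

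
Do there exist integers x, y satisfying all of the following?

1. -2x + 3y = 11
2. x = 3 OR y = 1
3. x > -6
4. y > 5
No

A contradictory subset is {-2x + 3y = 11, x = 3 OR y = 1, y > 5}. No integer assignment can satisfy these jointly:

  - -2x + 3y = 11: is a linear equation tying the variables together
  - x = 3 OR y = 1: forces a choice: either x = 3 or y = 1
  - y > 5: bounds one variable relative to a constant

Split on the disjunction (x = 3 OR y = 1):
  • If x = 3: with x = 3, every remaining term of the linear equation is divisible by 3, so the left side is ≡ 0 (mod 3); but the right side 17 ≡ 2 (mod 3). No integers can satisfy it.
  • If y = 1: this contradicts the bound y ≥ 6.
Both branches are infeasible, so the system has no integer solution.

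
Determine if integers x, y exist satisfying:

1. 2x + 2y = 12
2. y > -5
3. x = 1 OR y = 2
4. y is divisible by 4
No

A contradictory subset is {2x + 2y = 12, x = 1 OR y = 2, y is divisible by 4}. No integer assignment can satisfy these jointly:

  - 2x + 2y = 12: is a linear equation tying the variables together
  - x = 1 OR y = 2: forces a choice: either x = 1 or y = 2
  - y is divisible by 4: restricts y to multiples of 4

Split on the disjunction (x = 1 OR y = 2):
  • If x = 1: with x = 1, writing y = 4y', every remaining term of the linear equation is divisible by 8, so the left side is ≡ 0 (mod 8); but the right side 10 ≡ 2 (mod 8). No integers can satisfy it.
  • If y = 2: this contradicts the divisibility constraint — 2 is not a multiple of 4.
Both branches are infeasible, so the system has no integer solution.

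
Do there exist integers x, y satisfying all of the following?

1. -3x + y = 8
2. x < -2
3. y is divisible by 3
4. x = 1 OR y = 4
No

A contradictory subset is {-3x + y = 8, x < -2, x = 1 OR y = 4}. No integer assignment can satisfy these jointly:

  - -3x + y = 8: is a linear equation tying the variables together
  - x < -2: bounds one variable relative to a constant
  - x = 1 OR y = 4: forces a choice: either x = 1 or y = 4

Split on the disjunction (x = 1 OR y = 4):
  • If x = 1: this contradicts the bound x ≤ -3.
  • If y = 4: with y = 4, every remaining term of the linear equation is divisible by 3, so the left side is ≡ 0 (mod 3); but the right side 4 ≡ 1 (mod 3). No integers can satisfy it.
Both branches are infeasible, so the system has no integer solution.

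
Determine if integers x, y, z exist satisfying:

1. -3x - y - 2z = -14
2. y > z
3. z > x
Yes

Take x = -1, y = 17, z = 0. Substituting into each constraint:
  (1) -3(-1) + (-17) - 2(0) = -14 ✓
  (2) 17 > 0 ✓
  (3) 0 > -1 ✓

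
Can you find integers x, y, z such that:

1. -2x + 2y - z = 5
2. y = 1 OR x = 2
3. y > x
Yes

Take x = 2, y = 3, z = -3. Substituting into each constraint:
  (1) -2(2) + 2(3) + 3 = 5 ✓
  (2) x = 2, target 2 ✓ (second branch holds)
  (3) 3 > 2 ✓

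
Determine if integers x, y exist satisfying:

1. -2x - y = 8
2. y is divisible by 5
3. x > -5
Yes

Take x = -4, y = 0. Substituting into each constraint:
  (1) -2(-4) + 0 = 8 ✓
  (2) 0 = 5 × 0, remainder 0 ✓
  (3) -4 > -5 ✓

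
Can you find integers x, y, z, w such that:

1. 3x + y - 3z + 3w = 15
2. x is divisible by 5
Yes

Take x = 0, y = 0, z = -5, w = 0. Substituting into each constraint:
  (1) 3(0) + 0 - 3(-5) + 3(0) = 15 ✓
  (2) 0 = 5 × 0, remainder 0 ✓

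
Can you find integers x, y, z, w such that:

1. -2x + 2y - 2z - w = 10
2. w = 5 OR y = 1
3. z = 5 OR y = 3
Yes

Take x = -12, y = 1, z = 5, w = 6. Substituting into each constraint:
  (1) -2(-12) + 2(1) - 2(5) + (-6) = 10 ✓
  (2) y = 1, target 1 ✓ (second branch holds)
  (3) z = 5, target 5 ✓ (first branch holds)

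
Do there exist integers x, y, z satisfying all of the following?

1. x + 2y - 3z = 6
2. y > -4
Yes

Take x = 0, y = 0, z = -2. Substituting into each constraint:
  (1) 0 + 2(0) - 3(-2) = 6 ✓
  (2) 0 > -4 ✓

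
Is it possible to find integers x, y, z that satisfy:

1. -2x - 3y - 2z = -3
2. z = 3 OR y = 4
Yes

Take x = -3, y = 1, z = 3. Substituting into each constraint:
  (1) -2(-3) - 3(1) - 2(3) = -3 ✓
  (2) z = 3, target 3 ✓ (first branch holds)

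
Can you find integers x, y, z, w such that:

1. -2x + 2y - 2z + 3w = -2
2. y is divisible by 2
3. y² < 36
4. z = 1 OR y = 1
Yes

Take x = 2, y = 2, z = 1, w = 0. Substituting into each constraint:
  (1) -2(2) + 2(2) - 2(1) + 3(0) = -2 ✓
  (2) 2 = 2 × 1, remainder 0 ✓
  (3) y² = (2)² = 4, and 4 < 36 ✓
  (4) z = 1, target 1 ✓ (first branch holds)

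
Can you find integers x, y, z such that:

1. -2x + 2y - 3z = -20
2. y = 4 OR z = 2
Yes

Take x = 0, y = -7, z = 2. Substituting into each constraint:
  (1) -2(0) + 2(-7) - 3(2) = -20 ✓
  (2) z = 2, target 2 ✓ (second branch holds)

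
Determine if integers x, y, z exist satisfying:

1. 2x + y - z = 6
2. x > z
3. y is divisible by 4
Yes

Take x = 5, y = 0, z = 4. Substituting into each constraint:
  (1) 2(5) + 0 + (-4) = 6 ✓
  (2) 5 > 4 ✓
  (3) 0 = 4 × 0, remainder 0 ✓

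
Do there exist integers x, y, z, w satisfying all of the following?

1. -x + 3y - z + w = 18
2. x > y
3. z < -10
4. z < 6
Yes

Take x = 1, y = 0, z = -11, w = 8. Substituting into each constraint:
  (1) (-1) + 3(0) + 11 + 8 = 18 ✓
  (2) 1 > 0 ✓
  (3) -11 < -10 ✓
  (4) -11 < 6 ✓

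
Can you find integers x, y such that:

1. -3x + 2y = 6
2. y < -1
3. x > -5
Yes

Take x = -4, y = -3. Substituting into each constraint:
  (1) -3(-4) + 2(-3) = 6 ✓
  (2) -3 < -1 ✓
  (3) -4 > -5 ✓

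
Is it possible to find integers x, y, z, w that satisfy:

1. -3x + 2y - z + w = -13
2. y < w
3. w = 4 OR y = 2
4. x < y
Yes

Take x = -1, y = 0, z = 20, w = 4. Substituting into each constraint:
  (1) -3(-1) + 2(0) + (-20) + 4 = -13 ✓
  (2) 0 < 4 ✓
  (3) w = 4, target 4 ✓ (first branch holds)
  (4) -1 < 0 ✓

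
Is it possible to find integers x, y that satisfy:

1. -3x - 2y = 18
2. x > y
Yes

Take x = -2, y = -6. Substituting into each constraint:
  (1) -3(-2) - 2(-6) = 18 ✓
  (2) -2 > -6 ✓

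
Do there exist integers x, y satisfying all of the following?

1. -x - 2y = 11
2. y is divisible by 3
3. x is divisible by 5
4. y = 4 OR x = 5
No

The full constraint system is jointly infeasible over the integers. Each constraint and what it forces:

  - -x - 2y = 11: is a linear equation tying the variables together
  - y is divisible by 3: restricts y to multiples of 3
  - x is divisible by 5: restricts x to multiples of 5
  - y = 4 OR x = 5: forces a choice: either y = 4 or x = 5

Split on the disjunction (y = 4 OR x = 5):
  • If y = 4: this contradicts the divisibility constraint — 4 is not a multiple of 3.
  • If x = 5: with x = 5, writing y = 3y', every remaining term of the linear equation is divisible by 6, so the left side is ≡ 0 (mod 6); but the right side 16 ≡ 4 (mod 6). No integers can satisfy it.
Both branches are infeasible, so the system has no integer solution.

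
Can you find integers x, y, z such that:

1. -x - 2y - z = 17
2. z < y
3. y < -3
Yes

Take x = -4, y = -4, z = -5. Substituting into each constraint:
  (1) 4 - 2(-4) + 5 = 17 ✓
  (2) -5 < -4 ✓
  (3) -4 < -3 ✓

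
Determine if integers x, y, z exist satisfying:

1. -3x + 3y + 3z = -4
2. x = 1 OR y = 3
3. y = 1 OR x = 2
No

Even the single constraint (-3x + 3y + 3z = -4) is infeasible over the integers.

  - -3x + 3y + 3z = -4: every term on the left is divisible by 3, so the LHS ≡ 0 (mod 3), but the RHS -4 is not — no integer solution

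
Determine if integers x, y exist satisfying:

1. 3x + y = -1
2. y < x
Yes

Take x = 0, y = -1. Substituting into each constraint:
  (1) 3(0) + (-1) = -1 ✓
  (2) -1 < 0 ✓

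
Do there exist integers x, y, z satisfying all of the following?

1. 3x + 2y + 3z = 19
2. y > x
Yes

Take x = 1, y = 2, z = 4. Substituting into each constraint:
  (1) 3(1) + 2(2) + 3(4) = 19 ✓
  (2) 2 > 1 ✓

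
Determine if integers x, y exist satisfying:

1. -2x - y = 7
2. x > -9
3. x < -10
No

A contradictory subset is {x > -9, x < -10}. No integer assignment can satisfy these jointly:

  - x > -9: bounds one variable relative to a constant
  - x < -10: bounds one variable relative to a constant

Direct contradiction: the bounds on x require x ≥ -8 and x ≤ -11 simultaneously, which is empty.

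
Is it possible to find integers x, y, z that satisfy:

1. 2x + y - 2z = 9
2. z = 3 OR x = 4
Yes

Take x = 8, y = -1, z = 3. Substituting into each constraint:
  (1) 2(8) + (-1) - 2(3) = 9 ✓
  (2) z = 3, target 3 ✓ (first branch holds)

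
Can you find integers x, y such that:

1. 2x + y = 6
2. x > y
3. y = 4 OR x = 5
Yes

Take x = 5, y = -4. Substituting into each constraint:
  (1) 2(5) + (-4) = 6 ✓
  (2) 5 > -4 ✓
  (3) x = 5, target 5 ✓ (second branch holds)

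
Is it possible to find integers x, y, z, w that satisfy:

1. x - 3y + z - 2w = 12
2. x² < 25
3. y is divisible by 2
Yes

Take x = 0, y = 0, z = 0, w = -6. Substituting into each constraint:
  (1) 0 - 3(0) + 0 - 2(-6) = 12 ✓
  (2) x² = (0)² = 0, and 0 < 25 ✓
  (3) 0 = 2 × 0, remainder 0 ✓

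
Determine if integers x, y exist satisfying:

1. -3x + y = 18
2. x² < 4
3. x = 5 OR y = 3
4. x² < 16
No

A contradictory subset is {-3x + y = 18, x² < 4, x = 5 OR y = 3}. No integer assignment can satisfy these jointly:

  - -3x + y = 18: is a linear equation tying the variables together
  - x² < 4: restricts x to |x| ≤ 1
  - x = 5 OR y = 3: forces a choice: either x = 5 or y = 3

Split on the disjunction (x = 5 OR y = 3):
  • If x = 5: this contradicts x² < 4, which requires |x| ≤ 1.
  • If y = 3: the equation forces x = -5, but x² < 4 requires |x| ≤ 1.
Both branches are infeasible, so the system has no integer solution.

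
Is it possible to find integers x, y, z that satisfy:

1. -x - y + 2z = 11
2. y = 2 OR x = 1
Yes

Take x = -13, y = 2, z = 0. Substituting into each constraint:
  (1) 13 + (-2) + 2(0) = 11 ✓
  (2) y = 2, target 2 ✓ (first branch holds)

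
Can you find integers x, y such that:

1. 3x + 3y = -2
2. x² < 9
No

Even the single constraint (3x + 3y = -2) is infeasible over the integers.

  - 3x + 3y = -2: every term on the left is divisible by 3, so the LHS ≡ 0 (mod 3), but the RHS -2 is not — no integer solution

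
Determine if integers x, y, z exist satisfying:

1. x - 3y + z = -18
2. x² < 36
Yes

Take x = 0, y = 6, z = 0. Substituting into each constraint:
  (1) 0 - 3(6) + 0 = -18 ✓
  (2) x² = (0)² = 0, and 0 < 36 ✓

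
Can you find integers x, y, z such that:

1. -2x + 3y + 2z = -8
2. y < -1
Yes

Take x = 0, y = -2, z = -1. Substituting into each constraint:
  (1) -2(0) + 3(-2) + 2(-1) = -8 ✓
  (2) -2 < -1 ✓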